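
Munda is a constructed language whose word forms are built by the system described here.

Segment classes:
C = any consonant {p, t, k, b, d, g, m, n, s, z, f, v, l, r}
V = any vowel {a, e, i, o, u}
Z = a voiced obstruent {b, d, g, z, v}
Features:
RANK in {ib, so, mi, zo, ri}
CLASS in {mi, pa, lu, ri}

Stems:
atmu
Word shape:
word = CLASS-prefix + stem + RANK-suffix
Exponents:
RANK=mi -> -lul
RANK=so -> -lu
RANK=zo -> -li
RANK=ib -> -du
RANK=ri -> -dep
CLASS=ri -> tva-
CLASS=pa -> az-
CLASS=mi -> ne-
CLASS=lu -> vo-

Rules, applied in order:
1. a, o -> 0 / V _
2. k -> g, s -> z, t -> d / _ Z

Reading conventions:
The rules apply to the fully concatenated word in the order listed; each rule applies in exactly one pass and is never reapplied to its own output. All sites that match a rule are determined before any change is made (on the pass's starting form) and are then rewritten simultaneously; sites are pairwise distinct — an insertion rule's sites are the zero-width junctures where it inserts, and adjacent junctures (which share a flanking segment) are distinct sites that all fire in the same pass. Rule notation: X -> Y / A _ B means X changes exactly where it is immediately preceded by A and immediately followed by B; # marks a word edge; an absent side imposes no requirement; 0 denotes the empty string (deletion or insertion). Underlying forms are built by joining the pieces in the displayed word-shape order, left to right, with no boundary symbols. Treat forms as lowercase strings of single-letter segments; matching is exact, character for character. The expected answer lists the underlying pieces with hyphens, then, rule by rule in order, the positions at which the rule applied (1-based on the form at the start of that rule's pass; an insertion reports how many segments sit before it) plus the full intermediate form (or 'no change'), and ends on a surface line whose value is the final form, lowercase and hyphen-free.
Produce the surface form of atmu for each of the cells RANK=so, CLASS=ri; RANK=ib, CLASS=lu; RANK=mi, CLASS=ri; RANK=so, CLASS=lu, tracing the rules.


cell RANK=so, CLASS=ri:
underlying: tva-atmu-lu
1. a, o -> 0 / V _: fires at position(s) 4: tvatmulu
2. k -> g, s -> z, t -> d / _ Z: fires at position(s) 1: dvatmulu
surface: dvatmulu

cell RANK=ib, CLASS=lu:
underlying: vo-atmu-du
1. a, o -> 0 / V _: fires at position(s) 3: votmudu
2. k -> g, s -> z, t -> d / _ Z: no change
surface: votmudu

cell RANK=mi, CLASS=ri:
underlying: tva-atmu-lul
1. a, o -> 0 / V _: fires at position(s) 4: tvatmulul
2. k -> g, s -> z, t -> d / _ Z: fires at position(s) 1: dvatmulul
surface: dvatmulul

cell RANK=so, CLASS=lu:
underlying: vo-atmu-lu
1. a, o -> 0 / V _: fires at position(s) 3: votmulu
2. k -> g, s -> z, t -> d / _ Z: no change
surface: votmulu


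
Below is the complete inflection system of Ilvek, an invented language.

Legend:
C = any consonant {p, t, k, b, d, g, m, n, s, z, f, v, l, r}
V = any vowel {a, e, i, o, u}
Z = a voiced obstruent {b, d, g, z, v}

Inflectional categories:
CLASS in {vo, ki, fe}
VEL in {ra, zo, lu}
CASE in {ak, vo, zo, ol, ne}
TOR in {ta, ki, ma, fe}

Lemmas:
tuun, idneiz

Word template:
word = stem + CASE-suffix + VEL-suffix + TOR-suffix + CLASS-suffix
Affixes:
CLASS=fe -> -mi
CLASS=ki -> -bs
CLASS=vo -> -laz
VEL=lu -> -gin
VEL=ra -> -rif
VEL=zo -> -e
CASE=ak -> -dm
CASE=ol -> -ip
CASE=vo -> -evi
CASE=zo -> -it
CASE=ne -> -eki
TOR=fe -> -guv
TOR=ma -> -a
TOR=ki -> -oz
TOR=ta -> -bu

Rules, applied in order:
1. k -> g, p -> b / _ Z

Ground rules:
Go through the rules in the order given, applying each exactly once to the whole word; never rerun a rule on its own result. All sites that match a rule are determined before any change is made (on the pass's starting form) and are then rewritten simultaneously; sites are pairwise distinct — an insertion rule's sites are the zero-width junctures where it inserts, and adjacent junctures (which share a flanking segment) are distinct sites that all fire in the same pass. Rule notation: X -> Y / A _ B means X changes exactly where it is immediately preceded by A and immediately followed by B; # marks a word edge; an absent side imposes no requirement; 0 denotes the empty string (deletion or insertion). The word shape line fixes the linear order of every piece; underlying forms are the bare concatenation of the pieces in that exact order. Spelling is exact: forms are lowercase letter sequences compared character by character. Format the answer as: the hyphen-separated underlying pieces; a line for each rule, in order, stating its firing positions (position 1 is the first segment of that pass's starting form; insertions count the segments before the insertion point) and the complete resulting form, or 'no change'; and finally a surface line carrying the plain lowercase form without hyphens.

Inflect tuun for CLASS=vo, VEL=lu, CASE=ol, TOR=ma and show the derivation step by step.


underlying: tuun-ip-gin-a-laz
1. k -> g, p -> b / _ Z: fires at position(s) 6: tuunibginalaz
surface: tuunibginalaz


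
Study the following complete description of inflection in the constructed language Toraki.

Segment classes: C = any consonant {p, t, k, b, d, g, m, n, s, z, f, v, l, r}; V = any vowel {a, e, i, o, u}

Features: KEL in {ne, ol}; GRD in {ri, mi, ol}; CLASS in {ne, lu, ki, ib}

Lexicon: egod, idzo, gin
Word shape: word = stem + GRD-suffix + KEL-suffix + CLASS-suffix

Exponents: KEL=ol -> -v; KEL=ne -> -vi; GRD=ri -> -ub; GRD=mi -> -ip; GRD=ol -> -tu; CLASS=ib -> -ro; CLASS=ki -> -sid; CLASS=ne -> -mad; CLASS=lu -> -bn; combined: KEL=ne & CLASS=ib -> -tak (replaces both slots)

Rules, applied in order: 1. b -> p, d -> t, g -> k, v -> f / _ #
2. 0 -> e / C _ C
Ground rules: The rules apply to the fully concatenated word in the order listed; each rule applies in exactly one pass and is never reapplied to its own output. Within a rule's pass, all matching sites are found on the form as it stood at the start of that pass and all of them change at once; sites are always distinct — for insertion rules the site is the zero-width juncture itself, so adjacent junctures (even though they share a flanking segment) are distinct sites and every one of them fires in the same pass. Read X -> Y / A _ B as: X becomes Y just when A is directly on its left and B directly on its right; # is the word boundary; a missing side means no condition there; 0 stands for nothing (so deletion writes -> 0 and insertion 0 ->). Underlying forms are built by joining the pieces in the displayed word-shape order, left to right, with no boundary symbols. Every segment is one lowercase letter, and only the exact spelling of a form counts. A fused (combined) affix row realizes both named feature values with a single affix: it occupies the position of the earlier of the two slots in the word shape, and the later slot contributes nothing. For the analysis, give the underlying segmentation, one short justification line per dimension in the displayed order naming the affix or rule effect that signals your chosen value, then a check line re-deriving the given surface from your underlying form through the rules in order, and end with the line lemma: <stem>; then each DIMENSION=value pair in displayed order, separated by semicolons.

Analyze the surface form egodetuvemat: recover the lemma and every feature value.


underlying: egod-tu-v-mad
KEL=ol - signalled by the affix -v
GRD=ol - signalled by the affix -tu
CLASS=ne - signalled by the affix -mad
check: egodtuvmad -> egodtuvmat -> egodetuvemat
lemma: egod; KEL=ol; GRD=ol; CLASS=ne


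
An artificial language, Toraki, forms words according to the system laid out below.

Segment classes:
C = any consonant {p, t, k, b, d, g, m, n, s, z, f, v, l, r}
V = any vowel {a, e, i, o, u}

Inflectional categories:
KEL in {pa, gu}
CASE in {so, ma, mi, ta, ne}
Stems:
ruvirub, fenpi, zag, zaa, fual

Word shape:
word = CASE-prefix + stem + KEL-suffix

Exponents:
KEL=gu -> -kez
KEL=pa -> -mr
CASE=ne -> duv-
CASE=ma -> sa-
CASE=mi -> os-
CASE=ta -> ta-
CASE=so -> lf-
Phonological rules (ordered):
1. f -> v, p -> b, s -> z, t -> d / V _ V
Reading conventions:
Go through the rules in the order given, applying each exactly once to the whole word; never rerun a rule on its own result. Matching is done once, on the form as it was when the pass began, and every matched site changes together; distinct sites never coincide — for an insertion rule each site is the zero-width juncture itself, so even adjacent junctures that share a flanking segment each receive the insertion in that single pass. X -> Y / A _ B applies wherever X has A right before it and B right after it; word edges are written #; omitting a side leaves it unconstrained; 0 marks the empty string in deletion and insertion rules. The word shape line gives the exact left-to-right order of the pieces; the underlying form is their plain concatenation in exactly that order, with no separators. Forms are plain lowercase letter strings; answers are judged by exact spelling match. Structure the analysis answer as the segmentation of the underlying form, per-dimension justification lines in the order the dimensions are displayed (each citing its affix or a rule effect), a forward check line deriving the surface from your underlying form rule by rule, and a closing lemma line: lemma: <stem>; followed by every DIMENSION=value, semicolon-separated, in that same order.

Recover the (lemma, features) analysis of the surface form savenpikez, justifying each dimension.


underlying: sa-fenpi-kez
KEL=gu - signalled by the affix -kez
CASE=ma - signalled by the affix sa-
check: safenpikez -> savenpikez
lemma: fenpi; KEL=gu; CASE=ma


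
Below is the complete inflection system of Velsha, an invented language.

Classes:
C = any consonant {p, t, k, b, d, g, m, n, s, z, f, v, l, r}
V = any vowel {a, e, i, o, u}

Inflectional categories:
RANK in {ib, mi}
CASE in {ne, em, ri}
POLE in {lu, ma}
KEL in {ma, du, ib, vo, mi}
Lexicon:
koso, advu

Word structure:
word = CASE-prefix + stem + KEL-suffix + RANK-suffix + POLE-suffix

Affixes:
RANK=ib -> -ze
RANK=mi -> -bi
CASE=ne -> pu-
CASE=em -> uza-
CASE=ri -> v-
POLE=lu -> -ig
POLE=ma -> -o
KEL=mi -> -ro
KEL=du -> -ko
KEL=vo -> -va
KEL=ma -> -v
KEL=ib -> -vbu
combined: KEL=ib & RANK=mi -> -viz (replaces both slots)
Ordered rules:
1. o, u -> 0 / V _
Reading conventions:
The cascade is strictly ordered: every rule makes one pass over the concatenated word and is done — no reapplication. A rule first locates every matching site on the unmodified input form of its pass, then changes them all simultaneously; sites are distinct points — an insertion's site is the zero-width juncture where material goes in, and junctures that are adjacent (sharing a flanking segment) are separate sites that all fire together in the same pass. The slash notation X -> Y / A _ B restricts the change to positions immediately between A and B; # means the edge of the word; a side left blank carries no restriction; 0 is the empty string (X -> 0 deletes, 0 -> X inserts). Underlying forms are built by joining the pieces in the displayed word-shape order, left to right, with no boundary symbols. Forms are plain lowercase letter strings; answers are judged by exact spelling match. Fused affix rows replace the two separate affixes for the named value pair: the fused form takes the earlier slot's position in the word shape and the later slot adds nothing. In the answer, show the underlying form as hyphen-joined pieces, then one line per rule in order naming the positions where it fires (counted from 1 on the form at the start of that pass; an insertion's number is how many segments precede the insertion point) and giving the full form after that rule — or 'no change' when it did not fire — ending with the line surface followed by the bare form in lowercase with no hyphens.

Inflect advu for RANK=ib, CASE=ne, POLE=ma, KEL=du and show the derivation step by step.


underlying: pu-advu-ko-ze-o
1. o, u -> 0 / V _: fires at position(s) 11: puadvukoze
surface: puadvukoze


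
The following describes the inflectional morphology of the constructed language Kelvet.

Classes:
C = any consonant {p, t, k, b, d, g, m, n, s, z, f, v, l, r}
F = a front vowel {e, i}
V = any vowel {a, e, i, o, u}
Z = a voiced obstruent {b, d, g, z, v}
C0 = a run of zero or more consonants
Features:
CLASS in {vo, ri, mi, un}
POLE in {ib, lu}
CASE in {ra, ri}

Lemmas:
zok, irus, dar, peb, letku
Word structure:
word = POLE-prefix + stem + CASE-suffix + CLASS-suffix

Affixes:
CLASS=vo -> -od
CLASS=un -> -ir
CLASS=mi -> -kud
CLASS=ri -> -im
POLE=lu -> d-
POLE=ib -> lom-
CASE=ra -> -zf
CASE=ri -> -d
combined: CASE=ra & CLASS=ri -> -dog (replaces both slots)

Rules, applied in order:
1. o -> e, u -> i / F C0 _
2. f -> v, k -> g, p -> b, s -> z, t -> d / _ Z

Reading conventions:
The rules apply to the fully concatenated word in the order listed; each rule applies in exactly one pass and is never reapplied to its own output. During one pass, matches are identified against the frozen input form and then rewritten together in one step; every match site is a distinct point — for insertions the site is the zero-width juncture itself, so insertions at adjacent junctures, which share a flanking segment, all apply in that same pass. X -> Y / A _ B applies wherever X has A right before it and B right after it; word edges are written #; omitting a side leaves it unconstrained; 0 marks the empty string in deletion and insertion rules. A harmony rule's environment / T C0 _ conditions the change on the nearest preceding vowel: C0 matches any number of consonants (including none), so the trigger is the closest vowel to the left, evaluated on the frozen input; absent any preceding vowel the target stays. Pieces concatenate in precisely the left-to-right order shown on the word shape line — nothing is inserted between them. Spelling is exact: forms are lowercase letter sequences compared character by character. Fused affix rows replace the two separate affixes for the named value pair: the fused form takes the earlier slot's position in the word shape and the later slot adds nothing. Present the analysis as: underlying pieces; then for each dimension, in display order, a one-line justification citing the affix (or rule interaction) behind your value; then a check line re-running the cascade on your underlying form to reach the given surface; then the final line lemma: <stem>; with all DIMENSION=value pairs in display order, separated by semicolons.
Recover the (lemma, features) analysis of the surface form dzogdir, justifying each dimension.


underlying: d-zok-d-ir
CLASS=un - signalled by the affix -ir
POLE=lu - signalled by the affix d-
CASE=ri - signalled by the affix -d
check: dzokdir -> dzokdir -> dzogdir
lemma: zok; CLASS=un; POLE=lu; CASE=ri


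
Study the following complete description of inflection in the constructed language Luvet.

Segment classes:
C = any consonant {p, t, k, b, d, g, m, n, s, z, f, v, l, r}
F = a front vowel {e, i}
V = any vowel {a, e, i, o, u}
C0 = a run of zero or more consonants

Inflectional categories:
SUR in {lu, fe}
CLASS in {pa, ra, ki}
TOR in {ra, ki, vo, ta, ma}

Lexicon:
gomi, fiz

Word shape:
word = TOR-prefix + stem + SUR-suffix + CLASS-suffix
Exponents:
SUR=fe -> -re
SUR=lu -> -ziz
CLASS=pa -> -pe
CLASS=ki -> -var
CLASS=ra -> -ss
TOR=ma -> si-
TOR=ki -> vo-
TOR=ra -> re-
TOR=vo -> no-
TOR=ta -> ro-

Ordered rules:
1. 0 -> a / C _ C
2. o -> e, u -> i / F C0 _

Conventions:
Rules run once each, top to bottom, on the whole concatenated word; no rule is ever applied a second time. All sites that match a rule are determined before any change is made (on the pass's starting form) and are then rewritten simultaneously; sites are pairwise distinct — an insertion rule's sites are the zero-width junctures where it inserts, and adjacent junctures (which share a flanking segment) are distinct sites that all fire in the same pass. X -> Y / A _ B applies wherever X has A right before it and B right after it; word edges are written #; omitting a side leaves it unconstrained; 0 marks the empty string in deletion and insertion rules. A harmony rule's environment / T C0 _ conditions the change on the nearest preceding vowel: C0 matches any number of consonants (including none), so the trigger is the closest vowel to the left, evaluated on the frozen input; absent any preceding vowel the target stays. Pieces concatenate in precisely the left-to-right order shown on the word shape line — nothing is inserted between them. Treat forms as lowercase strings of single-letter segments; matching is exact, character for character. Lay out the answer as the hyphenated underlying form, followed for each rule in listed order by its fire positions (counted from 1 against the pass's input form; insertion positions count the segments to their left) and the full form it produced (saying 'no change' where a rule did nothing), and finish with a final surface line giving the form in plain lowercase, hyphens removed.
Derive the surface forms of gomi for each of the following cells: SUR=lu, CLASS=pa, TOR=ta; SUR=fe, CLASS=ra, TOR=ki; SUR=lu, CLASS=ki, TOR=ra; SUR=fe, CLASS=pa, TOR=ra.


cell SUR=lu, CLASS=pa, TOR=ta:
underlying: ro-gomi-ziz-pe
1. 0 -> a / C _ C: inserts after position(s) 9: rogomizizape
2. o -> e, u -> i / F C0 _: no change
surface: rogomizizape

cell SUR=fe, CLASS=ra, TOR=ki:
underlying: vo-gomi-re-ss
1. 0 -> a / C _ C: inserts after position(s) 9: vogomiresas
2. o -> e, u -> i / F C0 _: no change
surface: vogomiresas

cell SUR=lu, CLASS=ki, TOR=ra:
underlying: re-gomi-ziz-var
1. 0 -> a / C _ C: inserts after position(s) 9: regomizizavar
2. o -> e, u -> i / F C0 _: fires at position(s) 4: regemizizavar
surface: regemizizavar

cell SUR=fe, CLASS=pa, TOR=ra:
underlying: re-gomi-re-pe
1. 0 -> a / C _ C: no change
2. o -> e, u -> i / F C0 _: fires at position(s) 4: regemirepe
surface: regemirepe


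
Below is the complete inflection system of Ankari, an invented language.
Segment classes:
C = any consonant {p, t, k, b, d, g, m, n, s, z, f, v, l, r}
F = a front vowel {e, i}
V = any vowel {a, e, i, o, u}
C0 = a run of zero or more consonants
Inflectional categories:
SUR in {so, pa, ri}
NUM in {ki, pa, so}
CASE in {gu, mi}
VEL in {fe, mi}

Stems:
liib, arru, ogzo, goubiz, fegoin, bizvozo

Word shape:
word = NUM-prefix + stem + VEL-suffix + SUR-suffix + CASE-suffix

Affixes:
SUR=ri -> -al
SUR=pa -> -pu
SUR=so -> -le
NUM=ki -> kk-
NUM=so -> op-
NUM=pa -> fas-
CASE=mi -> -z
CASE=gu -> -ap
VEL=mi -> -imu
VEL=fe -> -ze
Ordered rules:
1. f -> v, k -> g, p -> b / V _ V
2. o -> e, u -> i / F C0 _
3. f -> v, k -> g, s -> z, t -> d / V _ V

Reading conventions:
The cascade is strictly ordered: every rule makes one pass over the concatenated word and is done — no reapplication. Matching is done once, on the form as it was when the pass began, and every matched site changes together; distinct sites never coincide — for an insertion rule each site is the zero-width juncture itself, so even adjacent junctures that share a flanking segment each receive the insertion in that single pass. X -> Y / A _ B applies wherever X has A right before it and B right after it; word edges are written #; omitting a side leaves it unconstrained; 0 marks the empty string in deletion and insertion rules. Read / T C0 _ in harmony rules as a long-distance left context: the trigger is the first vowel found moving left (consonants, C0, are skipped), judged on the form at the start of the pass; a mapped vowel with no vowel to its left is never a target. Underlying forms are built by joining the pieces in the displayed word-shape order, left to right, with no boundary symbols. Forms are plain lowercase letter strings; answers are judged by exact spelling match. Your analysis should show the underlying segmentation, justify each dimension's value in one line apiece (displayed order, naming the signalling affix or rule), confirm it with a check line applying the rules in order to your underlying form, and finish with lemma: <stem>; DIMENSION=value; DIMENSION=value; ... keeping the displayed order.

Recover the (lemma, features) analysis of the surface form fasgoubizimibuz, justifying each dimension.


underlying: fas-goubiz-imu-pu-z
SUR=pa - signalled by the affix -pu
NUM=pa - signalled by the affix fas-
CASE=mi - signalled by the affix -z
VEL=mi - signalled by the affix -imu
check: fasgoubizimupuz -> fasgoubizimubuz -> fasgoubizimibuz -> fasgoubizimibuz
lemma: goubiz; SUR=pa; NUM=pa; CASE=mi; VEL=mi


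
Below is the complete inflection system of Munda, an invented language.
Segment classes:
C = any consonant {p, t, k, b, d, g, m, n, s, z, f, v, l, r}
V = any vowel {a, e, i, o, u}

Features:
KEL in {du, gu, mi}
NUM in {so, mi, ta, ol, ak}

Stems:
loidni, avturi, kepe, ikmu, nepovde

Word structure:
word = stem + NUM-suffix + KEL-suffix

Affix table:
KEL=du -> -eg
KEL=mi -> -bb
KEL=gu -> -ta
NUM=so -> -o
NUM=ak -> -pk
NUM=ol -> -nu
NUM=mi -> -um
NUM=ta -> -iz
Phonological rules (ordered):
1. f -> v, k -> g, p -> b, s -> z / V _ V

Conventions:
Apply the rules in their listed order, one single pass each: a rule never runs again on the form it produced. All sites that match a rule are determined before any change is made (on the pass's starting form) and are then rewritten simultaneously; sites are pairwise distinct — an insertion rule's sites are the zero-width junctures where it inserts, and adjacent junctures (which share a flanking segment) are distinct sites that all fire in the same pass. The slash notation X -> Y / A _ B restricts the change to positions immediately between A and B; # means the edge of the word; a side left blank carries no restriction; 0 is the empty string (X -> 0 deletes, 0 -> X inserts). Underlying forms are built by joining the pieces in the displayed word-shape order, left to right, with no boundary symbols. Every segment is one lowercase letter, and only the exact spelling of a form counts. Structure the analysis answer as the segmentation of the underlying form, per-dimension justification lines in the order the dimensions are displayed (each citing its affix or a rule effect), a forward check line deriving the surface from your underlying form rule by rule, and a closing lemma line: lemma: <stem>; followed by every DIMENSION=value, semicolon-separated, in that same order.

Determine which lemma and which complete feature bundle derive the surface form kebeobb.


underlying: kepe-o-bb
KEL=mi - signalled by the affix -bb
NUM=so - signalled by the affix -o
check: kepeobb -> kebeobb
lemma: kepe; KEL=mi; NUM=so


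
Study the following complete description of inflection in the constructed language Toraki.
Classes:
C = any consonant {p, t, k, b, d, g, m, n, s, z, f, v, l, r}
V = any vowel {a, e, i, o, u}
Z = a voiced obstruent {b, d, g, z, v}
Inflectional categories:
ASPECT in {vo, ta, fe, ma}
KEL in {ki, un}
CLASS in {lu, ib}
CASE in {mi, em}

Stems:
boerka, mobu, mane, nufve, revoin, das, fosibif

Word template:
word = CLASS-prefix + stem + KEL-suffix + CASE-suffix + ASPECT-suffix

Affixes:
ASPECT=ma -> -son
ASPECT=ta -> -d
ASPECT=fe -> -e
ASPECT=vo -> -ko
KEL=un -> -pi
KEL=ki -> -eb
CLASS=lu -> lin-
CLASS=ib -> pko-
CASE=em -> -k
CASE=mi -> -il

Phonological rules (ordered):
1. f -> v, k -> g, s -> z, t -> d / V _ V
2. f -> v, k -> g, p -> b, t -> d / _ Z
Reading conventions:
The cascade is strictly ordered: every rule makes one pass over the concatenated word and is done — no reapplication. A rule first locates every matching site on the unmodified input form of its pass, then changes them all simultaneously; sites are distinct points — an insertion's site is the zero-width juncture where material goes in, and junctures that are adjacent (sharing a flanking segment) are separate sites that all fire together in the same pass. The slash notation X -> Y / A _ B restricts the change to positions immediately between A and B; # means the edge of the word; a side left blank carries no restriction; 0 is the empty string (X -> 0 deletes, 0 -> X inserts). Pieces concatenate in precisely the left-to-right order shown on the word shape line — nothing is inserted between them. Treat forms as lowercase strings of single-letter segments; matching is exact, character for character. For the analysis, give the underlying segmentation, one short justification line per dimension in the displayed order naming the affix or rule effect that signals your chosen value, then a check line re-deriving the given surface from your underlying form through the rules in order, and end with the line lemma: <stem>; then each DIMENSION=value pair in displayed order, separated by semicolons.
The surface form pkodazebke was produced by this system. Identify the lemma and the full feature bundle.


underlying: pko-das-eb-k-e
ASPECT=fe - signalled by the affix -e
KEL=ki - signalled by the affix -eb
CLASS=ib - signalled by the affix pko-
CASE=em - signalled by the affix -k
check: pkodasebke -> pkodazebke -> pkodazebke
lemma: das; ASPECT=fe; KEL=ki; CLASS=ib; CASE=em


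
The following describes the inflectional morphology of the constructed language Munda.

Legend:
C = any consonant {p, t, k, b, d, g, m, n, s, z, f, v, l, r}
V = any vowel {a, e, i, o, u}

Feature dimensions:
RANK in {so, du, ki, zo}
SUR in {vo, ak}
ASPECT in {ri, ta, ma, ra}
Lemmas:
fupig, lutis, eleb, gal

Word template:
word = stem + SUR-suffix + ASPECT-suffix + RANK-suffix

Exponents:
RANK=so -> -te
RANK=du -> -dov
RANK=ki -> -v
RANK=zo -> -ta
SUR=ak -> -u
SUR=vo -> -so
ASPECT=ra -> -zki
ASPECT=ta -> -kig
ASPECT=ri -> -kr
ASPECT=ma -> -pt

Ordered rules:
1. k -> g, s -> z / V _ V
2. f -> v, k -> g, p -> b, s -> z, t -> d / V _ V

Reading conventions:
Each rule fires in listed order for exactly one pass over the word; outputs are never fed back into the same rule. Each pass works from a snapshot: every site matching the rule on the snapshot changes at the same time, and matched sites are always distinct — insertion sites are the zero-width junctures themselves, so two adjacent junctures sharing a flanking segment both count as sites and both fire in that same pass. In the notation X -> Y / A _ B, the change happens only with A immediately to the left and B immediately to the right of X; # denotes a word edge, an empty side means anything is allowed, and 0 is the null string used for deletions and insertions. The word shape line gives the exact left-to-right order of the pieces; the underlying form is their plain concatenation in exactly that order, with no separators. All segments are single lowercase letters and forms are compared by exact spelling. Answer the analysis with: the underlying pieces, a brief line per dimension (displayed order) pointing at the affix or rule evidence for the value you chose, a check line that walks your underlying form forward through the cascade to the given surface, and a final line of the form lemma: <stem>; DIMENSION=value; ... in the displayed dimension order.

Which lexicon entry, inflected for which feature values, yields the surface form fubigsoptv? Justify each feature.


underlying: fupig-so-pt-v
RANK=ki - signalled by the affix -v
SUR=vo - signalled by the affix -so
ASPECT=ma - signalled by the affix -pt
check: fupigsoptv -> fupigsoptv -> fubigsoptv
lemma: fupig; RANK=ki; SUR=vo; ASPECT=ma


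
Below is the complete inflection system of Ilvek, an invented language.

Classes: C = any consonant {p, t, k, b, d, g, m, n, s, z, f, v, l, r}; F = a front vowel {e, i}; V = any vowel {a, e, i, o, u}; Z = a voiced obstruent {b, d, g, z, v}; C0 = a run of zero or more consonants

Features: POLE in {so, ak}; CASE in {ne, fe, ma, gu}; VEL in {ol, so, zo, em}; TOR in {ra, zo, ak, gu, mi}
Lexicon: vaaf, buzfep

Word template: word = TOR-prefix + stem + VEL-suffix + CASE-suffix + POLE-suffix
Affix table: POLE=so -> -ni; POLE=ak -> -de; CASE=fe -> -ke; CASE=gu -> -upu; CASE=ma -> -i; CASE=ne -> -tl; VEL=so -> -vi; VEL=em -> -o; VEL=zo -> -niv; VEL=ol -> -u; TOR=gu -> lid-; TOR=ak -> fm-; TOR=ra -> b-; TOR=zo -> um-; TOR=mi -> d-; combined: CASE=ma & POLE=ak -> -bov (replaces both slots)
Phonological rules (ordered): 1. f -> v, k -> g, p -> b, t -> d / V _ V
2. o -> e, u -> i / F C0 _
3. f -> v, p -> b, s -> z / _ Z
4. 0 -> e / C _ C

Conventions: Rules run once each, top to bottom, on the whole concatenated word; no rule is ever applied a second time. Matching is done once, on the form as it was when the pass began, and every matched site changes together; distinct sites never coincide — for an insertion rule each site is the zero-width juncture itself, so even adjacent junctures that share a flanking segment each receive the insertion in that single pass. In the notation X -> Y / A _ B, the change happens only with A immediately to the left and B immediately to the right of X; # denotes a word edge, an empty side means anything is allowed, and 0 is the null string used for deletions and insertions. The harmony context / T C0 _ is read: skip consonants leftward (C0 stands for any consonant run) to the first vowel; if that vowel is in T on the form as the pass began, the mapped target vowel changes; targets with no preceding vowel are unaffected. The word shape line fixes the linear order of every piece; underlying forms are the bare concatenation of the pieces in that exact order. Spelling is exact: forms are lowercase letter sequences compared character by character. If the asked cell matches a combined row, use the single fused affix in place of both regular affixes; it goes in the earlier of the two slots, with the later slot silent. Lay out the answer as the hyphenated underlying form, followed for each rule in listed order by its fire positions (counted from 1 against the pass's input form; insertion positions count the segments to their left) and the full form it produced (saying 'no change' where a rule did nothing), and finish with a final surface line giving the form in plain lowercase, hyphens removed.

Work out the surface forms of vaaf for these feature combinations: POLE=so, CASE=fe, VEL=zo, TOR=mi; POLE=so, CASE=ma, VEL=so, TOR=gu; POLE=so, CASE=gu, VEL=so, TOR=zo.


cell POLE=so, CASE=fe, VEL=zo, TOR=mi:
underlying: d-vaaf-niv-ke-ni
1. f -> v, k -> g, p -> b, t -> d / V _ V: no change
2. o -> e, u -> i / F C0 _: no change
3. f -> v, p -> b, s -> z / _ Z: no change
4. 0 -> e / C _ C: inserts after position(s) 1, 5, 8: devaafenivekeni
surface: devaafenivekeni

cell POLE=so, CASE=ma, VEL=so, TOR=gu:
underlying: lid-vaaf-vi-i-ni
1. f -> v, k -> g, p -> b, t -> d / V _ V: no change
2. o -> e, u -> i / F C0 _: no change
3. f -> v, p -> b, s -> z / _ Z: fires at position(s) 7: lidvaavviini
4. 0 -> e / C _ C: inserts after position(s) 3, 7: lidevaaveviini
surface: lidevaaveviini

cell POLE=so, CASE=gu, VEL=so, TOR=zo:
underlying: um-vaaf-vi-upu-ni
1. f -> v, k -> g, p -> b, t -> d / V _ V: fires at position(s) 10: umvaafviubuni
2. o -> e, u -> i / F C0 _: fires at position(s) 9: umvaafviibuni
3. f -> v, p -> b, s -> z / _ Z: fires at position(s) 6: umvaavviibuni
4. 0 -> e / C _ C: inserts after position(s) 2, 6: umevaaveviibuni
surface: umevaaveviibuni


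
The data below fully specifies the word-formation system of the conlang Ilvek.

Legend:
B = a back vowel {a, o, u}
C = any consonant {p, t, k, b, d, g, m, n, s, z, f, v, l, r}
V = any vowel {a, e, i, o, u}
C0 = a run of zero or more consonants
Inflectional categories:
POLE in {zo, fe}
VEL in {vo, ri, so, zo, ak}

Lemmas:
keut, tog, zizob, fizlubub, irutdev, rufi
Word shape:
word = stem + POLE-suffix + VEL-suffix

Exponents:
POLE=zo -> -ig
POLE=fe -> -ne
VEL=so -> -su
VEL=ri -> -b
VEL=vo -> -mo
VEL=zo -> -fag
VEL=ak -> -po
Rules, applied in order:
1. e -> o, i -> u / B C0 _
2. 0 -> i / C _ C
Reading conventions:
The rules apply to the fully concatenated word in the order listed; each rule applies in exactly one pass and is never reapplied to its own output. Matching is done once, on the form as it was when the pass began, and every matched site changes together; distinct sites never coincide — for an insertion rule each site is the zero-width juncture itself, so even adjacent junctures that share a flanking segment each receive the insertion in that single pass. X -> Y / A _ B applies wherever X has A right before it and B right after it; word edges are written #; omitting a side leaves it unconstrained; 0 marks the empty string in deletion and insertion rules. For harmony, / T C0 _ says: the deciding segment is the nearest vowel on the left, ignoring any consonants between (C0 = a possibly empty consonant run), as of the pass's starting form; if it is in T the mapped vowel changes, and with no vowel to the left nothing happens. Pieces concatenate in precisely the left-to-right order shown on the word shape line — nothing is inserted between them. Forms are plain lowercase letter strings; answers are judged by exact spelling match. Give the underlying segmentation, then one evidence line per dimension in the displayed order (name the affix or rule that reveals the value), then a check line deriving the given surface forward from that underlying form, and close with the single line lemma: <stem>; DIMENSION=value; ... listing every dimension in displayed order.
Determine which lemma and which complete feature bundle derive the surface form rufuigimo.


underlying: rufi-ig-mo
POLE=zo - signalled by the affix -ig
VEL=vo - signalled by the affix -mo
check: rufiigmo -> rufuigmo -> rufuigimo
lemma: rufi; POLE=zo; VEL=vo


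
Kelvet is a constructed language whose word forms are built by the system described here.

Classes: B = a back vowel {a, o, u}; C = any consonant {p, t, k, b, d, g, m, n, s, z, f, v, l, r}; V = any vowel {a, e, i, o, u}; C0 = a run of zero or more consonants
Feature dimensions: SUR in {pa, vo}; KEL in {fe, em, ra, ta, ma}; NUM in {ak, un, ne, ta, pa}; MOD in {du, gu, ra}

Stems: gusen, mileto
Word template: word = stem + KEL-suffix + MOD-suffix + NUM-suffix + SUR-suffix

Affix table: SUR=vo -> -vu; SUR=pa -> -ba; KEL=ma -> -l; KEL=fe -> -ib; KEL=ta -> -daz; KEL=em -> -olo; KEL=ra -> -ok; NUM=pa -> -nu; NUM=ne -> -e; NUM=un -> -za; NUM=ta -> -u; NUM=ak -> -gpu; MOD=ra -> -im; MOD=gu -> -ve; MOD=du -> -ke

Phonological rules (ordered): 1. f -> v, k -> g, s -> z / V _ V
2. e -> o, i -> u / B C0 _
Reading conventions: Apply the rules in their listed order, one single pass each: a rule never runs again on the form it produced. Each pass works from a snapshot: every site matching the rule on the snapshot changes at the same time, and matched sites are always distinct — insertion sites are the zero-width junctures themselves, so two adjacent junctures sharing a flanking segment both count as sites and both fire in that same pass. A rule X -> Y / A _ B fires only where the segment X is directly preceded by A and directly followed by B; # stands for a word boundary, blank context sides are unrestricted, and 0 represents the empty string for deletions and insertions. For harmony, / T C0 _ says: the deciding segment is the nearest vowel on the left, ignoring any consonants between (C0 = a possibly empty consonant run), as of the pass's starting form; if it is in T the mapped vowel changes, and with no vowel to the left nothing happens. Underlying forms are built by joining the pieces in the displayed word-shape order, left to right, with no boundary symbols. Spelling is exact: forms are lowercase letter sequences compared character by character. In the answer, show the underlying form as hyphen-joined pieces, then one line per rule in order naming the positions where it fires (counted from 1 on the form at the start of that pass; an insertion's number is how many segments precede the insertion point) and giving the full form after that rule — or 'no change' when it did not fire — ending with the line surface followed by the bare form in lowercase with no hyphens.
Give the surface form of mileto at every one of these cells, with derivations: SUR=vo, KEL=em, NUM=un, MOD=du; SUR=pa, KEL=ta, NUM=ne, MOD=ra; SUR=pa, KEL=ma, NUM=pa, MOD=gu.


cell SUR=vo, KEL=em, NUM=un, MOD=du:
underlying: mileto-olo-ke-za-vu
1. f -> v, k -> g, s -> z / V _ V: fires at position(s) 10: miletoologezavu
2. e -> o, i -> u / B C0 _: fires at position(s) 11: miletoologozavu
surface: miletoologozavu

cell SUR=pa, KEL=ta, NUM=ne, MOD=ra:
underlying: mileto-daz-im-e-ba
1. f -> v, k -> g, s -> z / V _ V: no change
2. e -> o, i -> u / B C0 _: fires at position(s) 10: miletodazumeba
surface: miletodazumeba

cell SUR=pa, KEL=ma, NUM=pa, MOD=gu:
underlying: mileto-l-ve-nu-ba
1. f -> v, k -> g, s -> z / V _ V: no change
2. e -> o, i -> u / B C0 _: fires at position(s) 9: miletolvonuba
surface: miletolvonuba


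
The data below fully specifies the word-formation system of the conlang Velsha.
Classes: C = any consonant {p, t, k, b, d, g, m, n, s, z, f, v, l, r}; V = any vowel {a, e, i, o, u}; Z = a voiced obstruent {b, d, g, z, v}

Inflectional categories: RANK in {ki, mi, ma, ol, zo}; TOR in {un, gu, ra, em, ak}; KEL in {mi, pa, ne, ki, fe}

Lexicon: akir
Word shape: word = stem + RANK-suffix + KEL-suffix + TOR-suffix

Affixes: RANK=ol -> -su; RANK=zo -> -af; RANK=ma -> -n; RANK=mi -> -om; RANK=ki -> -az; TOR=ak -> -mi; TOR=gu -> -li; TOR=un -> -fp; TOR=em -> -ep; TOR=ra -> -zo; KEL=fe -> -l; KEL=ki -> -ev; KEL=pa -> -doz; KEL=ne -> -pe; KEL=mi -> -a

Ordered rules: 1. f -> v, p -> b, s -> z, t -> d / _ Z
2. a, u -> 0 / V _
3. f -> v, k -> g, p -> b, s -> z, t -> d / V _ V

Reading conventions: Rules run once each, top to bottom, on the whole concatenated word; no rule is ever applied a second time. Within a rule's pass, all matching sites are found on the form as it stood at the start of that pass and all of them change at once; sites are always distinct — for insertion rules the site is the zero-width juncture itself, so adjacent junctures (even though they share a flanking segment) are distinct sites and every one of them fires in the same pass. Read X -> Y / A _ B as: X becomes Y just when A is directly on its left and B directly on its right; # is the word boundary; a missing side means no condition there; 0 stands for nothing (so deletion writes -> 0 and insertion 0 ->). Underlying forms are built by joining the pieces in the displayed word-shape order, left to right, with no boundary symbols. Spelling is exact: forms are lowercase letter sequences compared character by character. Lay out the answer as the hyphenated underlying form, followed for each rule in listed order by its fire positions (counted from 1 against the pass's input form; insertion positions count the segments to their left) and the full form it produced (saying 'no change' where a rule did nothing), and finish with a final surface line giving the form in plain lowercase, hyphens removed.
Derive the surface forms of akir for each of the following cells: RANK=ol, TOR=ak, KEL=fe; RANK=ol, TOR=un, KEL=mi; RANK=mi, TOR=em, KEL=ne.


cell RANK=ol, TOR=ak, KEL=fe:
underlying: akir-su-l-mi
1. f -> v, p -> b, s -> z, t -> d / _ Z: no change
2. a, u -> 0 / V _: no change
3. f -> v, k -> g, p -> b, s -> z, t -> d / V _ V: fires at position(s) 2: agirsulmi
surface: agirsulmi

cell RANK=ol, TOR=un, KEL=mi:
underlying: akir-su-a-fp
1. f -> v, p -> b, s -> z, t -> d / _ Z: no change
2. a, u -> 0 / V _: fires at position(s) 7: akirsufp
3. f -> v, k -> g, p -> b, s -> z, t -> d / V _ V: fires at position(s) 2: agirsufp
surface: agirsufp

cell RANK=mi, TOR=em, KEL=ne:
underlying: akir-om-pe-ep
1. f -> v, p -> b, s -> z, t -> d / _ Z: no change
2. a, u -> 0 / V _: no change
3. f -> v, k -> g, p -> b, s -> z, t -> d / V _ V: fires at position(s) 2: agirompeep
surface: agirompeep


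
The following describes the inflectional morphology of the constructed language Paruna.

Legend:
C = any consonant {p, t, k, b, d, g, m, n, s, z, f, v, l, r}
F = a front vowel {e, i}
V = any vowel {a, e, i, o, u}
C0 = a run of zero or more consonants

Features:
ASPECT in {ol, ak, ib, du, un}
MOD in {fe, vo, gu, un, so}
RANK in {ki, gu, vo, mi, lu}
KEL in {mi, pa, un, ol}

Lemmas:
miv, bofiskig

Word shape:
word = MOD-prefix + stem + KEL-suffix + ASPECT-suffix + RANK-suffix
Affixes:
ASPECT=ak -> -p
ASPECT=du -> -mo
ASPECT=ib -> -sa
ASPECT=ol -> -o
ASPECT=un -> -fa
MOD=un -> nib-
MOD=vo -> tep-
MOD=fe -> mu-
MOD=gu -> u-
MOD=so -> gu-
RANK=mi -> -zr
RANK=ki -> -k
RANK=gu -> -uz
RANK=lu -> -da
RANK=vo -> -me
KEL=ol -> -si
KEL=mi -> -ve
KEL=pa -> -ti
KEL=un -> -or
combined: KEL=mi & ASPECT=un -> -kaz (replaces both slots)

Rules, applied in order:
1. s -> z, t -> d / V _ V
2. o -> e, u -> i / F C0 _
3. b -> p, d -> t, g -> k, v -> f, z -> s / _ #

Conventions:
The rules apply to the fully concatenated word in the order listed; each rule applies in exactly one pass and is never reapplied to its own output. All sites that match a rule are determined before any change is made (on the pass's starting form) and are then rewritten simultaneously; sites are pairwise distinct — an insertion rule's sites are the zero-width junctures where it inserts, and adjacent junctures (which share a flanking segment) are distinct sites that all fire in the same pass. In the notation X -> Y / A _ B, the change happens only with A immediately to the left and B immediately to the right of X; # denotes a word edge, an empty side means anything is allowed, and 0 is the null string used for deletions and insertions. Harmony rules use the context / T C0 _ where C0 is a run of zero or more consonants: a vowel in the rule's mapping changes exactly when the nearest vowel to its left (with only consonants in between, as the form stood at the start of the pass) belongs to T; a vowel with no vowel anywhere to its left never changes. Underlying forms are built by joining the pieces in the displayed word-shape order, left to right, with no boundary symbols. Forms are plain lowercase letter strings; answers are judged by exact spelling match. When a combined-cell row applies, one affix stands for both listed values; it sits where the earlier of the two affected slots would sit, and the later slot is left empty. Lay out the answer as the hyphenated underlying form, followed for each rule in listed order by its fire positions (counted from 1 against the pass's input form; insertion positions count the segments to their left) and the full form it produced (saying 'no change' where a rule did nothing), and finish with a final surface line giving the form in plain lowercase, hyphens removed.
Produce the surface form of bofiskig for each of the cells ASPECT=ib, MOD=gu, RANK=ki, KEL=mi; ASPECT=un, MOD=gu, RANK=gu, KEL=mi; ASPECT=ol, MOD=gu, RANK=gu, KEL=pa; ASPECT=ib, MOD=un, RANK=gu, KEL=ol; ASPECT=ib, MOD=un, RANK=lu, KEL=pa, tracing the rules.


cell ASPECT=ib, MOD=gu, RANK=ki, KEL=mi:
underlying: u-bofiskig-ve-sa-k
1. s -> z, t -> d / V _ V: fires at position(s) 12: ubofiskigvezak
2. o -> e, u -> i / F C0 _: no change
3. b -> p, d -> t, g -> k, v -> f, z -> s / _ #: no change
surface: ubofiskigvezak

cell ASPECT=un, MOD=gu, RANK=gu, KEL=mi:
underlying: u-bofiskig-kaz-uz
1. s -> z, t -> d / V _ V: no change
2. o -> e, u -> i / F C0 _: no change
3. b -> p, d -> t, g -> k, v -> f, z -> s / _ #: fires at position(s) 14: ubofiskigkazus
surface: ubofiskigkazus

cell ASPECT=ol, MOD=gu, RANK=gu, KEL=pa:
underlying: u-bofiskig-ti-o-uz
1. s -> z, t -> d / V _ V: no change
2. o -> e, u -> i / F C0 _: fires at position(s) 12: ubofiskigtieuz
3. b -> p, d -> t, g -> k, v -> f, z -> s / _ #: fires at position(s) 14: ubofiskigtieus
surface: ubofiskigtieus

cell ASPECT=ib, MOD=un, RANK=gu, KEL=ol:
underlying: nib-bofiskig-si-sa-uz
1. s -> z, t -> d / V _ V: fires at position(s) 14: nibbofiskigsizauz
2. o -> e, u -> i / F C0 _: fires at position(s) 5: nibbefiskigsizauz
3. b -> p, d -> t, g -> k, v -> f, z -> s / _ #: fires at position(s) 17: nibbefiskigsizaus
surface: nibbefiskigsizaus

cell ASPECT=ib, MOD=un, RANK=lu, KEL=pa:
underlying: nib-bofiskig-ti-sa-da
1. s -> z, t -> d / V _ V: fires at position(s) 14: nibbofiskigtizada
2. o -> e, u -> i / F C0 _: fires at position(s) 5: nibbefiskigtizada
3. b -> p, d -> t, g -> k, v -> f, z -> s / _ #: no change
surface: nibbefiskigtizada
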